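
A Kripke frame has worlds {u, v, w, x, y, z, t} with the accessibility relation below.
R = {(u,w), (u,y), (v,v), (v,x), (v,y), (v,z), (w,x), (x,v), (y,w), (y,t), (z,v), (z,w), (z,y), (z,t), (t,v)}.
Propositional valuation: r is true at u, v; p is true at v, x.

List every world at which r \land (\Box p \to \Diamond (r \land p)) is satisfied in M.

Let φ = r \land (\Box p \to \Diamond (r \land p)). Evaluate φ at each world:
  u (successors {w, y}): φ is true.
  v (successors {v, x, y, z}): φ is true.
  w (successors {x}): φ is false.
  x (successors {v}): φ is false.
  y (successors {w, t}): φ is false.
  z (successors {v, w, y, t}): φ is false.
  t (successors {v}): φ is false.
For instance, at x:
  At x: r is false, \Box p \to \Diamond (r \land p) is true, so r \land (\Box p \to \Diamond (r \land p)) is false.
    At x: \Box p is true, \Diamond (r \land p) is true, so \Box p \to \Diamond (r \land p) is true.
      At x: \Box p requires p at every successor {v}.
        At v: p is true.
      So \Box p is true at x.
      At x: \Diamond (r \land p) requires r \land p at some successor in {v}.
        r \land p holds at v, so \Diamond (r \land p) is true at x.
Satisfying worlds: {u, v}

u, v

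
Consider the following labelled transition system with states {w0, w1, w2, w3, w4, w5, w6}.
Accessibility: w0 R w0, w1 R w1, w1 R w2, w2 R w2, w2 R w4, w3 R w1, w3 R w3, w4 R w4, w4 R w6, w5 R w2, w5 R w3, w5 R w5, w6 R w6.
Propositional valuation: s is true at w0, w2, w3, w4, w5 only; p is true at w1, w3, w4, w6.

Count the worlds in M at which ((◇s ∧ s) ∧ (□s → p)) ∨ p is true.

Let φ = ((◇s ∧ s) ∧ (□s → p)) ∨ p. Evaluate φ at each world:
  w0 (successors {w0}): φ is false.
  w1 (successors {w1, w2}): φ is true.
  w2 (successors {w2, w4}): φ is false.
  w3 (successors {w1, w3}): φ is true.
  w4 (successors {w4, w6}): φ is true.
  w5 (successors {w2, w3, w5}): φ is false.
  w6 (successors {w6}): φ is true.
For instance, at w4:
  At w4: (◇s ∧ s) ∧ (□s → p) is true, p is true, so ((◇s ∧ s) ∧ (□s → p)) ∨ p is true.
    At w4: ◇s ∧ s is true, □s → p is true, so (◇s ∧ s) ∧ (□s → p) is true.
      At w4: ◇s is true, s is true, so ◇s ∧ s is true.
      At w4: □s is false, p is true, so □s → p is true.
Satisfying worlds: {w1, w3, w4, w6}

4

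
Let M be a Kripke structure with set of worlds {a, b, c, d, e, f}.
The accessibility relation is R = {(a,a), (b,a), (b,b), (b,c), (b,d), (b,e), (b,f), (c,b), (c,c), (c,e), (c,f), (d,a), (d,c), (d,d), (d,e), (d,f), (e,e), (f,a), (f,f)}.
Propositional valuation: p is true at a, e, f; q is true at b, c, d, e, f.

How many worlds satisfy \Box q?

2

Let φ = \Box q. Evaluate φ at each world:
  a (successors {a}): φ is false.
  b (successors {a, b, c, d, e, f}): φ is false.
  c (successors {b, c, e, f}): φ is true.
  d (successors {a, c, d, e, f}): φ is false.
  e (successors {e}): φ is true.
  f (successors {a, f}): φ is false.
For instance, at e:
  At e: \Box q requires q at every successor {e}.
    At e: q is true.
  So \Box q is true at e.
Satisfying worlds: {c, e}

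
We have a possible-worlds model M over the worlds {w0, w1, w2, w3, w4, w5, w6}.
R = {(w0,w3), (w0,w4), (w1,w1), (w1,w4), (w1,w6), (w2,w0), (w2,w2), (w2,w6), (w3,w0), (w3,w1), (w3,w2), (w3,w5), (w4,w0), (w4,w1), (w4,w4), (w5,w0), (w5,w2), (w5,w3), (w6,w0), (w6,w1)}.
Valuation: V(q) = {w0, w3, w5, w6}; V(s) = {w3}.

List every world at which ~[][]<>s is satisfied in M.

w0, w1, w2, w3, w4, w5, w6

Let φ = ~[][]<>s. Evaluate φ at each world:
  w0 (successors {w3, w4}): φ is true.
  w1 (successors {w1, w4, w6}): φ is true.
  w2 (successors {w0, w2, w6}): φ is true.
  w3 (successors {w0, w1, w2, w5}): φ is true.
  w4 (successors {w0, w1, w4}): φ is true.
  w5 (successors {w0, w2, w3}): φ is true.
  w6 (successors {w0, w1}): φ is true.
For instance, at w3:
  At w3: [][]<>s is false, so ~[][]<>s is true.
    At w3: [][]<>s requires []<>s at every successor {w0, w1, w2, w5}.
      []<>s fails at w0, so [][]<>s is false at w3.
Satisfying worlds: {w0, w1, w2, w3, w4, w5, w6}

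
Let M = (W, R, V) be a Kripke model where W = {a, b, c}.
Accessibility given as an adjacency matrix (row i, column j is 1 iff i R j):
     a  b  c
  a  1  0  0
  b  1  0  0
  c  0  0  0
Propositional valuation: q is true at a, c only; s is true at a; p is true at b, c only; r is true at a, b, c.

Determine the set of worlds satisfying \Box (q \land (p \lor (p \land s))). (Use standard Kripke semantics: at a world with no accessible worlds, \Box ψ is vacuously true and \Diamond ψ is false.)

Recall that \Box ψ holds at a world iff ψ holds at every accessible world, and \Diamond ψ holds iff ψ holds at some accessible world.
Let φ = \Box (q \land (p \lor (p \land s))). Evaluate φ at each world:
  a (successors {a}): φ is false.
  b (successors {a}): φ is false.
  c (successors ∅): φ is true.
For instance, at a:
  At a: \Box (q \land (p \lor (p \land s))) requires q \land (p \lor (p \land s)) at every successor {a}.
    q \land (p \lor (p \land s)) fails at a, so \Box (q \land (p \lor (p \land s))) is false at a.
Satisfying worlds: {c}

c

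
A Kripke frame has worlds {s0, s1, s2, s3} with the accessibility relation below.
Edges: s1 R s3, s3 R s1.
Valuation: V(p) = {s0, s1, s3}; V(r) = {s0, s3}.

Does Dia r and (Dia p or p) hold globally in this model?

No

Let φ = Dia r and (Dia p or p). Evaluate φ at each world:
  s0 (successors ∅): φ is false.
  s1 (successors {s3}): φ is true.
  s2 (successors ∅): φ is false.
  s3 (successors {s1}): φ is false.
Detail at s0 (counterexample):
  At s0: Dia r is false, Dia p or p is true, so Dia r and (Dia p or p) is false.
    At s0: no accessible worlds, so Dia r is false.
    At s0: Dia p is false, p is true, so Dia p or p is true.
      At s0: no accessible worlds, so Dia p is false.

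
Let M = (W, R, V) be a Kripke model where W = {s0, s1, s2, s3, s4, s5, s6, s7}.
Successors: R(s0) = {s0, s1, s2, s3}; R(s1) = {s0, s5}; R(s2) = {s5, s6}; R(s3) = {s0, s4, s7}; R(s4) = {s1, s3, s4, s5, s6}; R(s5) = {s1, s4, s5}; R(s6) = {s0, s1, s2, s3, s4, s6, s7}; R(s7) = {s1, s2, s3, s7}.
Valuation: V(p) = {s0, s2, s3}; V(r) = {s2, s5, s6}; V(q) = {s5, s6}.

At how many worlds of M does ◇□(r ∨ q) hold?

3

Let φ = ◇□(r ∨ q). Evaluate φ at each world:
  s0 (successors {s0, s1, s2, s3}): φ is true.
  s1 (successors {s0, s5}): φ is false.
  s2 (successors {s5, s6}): φ is false.
  s3 (successors {s0, s4, s7}): φ is false.
  s4 (successors {s1, s3, s4, s5, s6}): φ is false.
  s5 (successors {s1, s4, s5}): φ is false.
  s6 (successors {s0, s1, s2, s3, s4, s6, s7}): φ is true.
  s7 (successors {s1, s2, s3, s7}): φ is true.
For instance, at s1:
  At s1: ◇□(r ∨ q) requires □(r ∨ q) at some successor in {s0, s5}.
    At s0: □(r ∨ q) is false.
    At s5: □(r ∨ q) is false.
  So ◇□(r ∨ q) is false at s1.
Satisfying worlds: {s0, s6, s7}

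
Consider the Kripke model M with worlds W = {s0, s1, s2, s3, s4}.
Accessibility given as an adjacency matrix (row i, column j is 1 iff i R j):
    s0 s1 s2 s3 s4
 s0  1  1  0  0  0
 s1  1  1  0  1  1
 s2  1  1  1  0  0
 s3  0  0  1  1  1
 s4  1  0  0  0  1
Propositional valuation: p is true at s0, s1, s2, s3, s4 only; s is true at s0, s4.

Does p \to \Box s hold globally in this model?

Recall that \Box ψ holds at a world iff ψ holds at every accessible world, and \Diamond ψ holds iff ψ holds at some accessible world.
Let φ = p \to \Box s. Evaluate φ at each world:
  s0 (successors {s0, s1}): φ is false.
  s1 (successors {s0, s1, s3, s4}): φ is false.
  s2 (successors {s0, s1, s2}): φ is false.
  s3 (successors {s2, s3, s4}): φ is false.
  s4 (successors {s0, s4}): φ is true.
Detail at s0 (counterexample):
  At s0: p is true, \Box s is false, so p \to \Box s is false.
    At s0: \Box s requires s at every successor {s0, s1}.
      s fails at s1, so \Box s is false at s0.

No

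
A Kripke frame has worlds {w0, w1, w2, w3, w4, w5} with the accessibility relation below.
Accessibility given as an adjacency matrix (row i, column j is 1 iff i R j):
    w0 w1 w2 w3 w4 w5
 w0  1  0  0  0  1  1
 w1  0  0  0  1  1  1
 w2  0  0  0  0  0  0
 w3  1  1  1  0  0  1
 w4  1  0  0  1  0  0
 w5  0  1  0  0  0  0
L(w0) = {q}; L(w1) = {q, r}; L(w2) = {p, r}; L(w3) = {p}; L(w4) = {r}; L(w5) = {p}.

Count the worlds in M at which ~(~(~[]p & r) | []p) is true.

Let φ = ~(~(~[]p & r) | []p). Evaluate φ at each world:
  w0 (successors {w0, w4, w5}): φ is false.
  w1 (successors {w3, w4, w5}): φ is true.
  w2 (successors ∅): φ is false.
  w3 (successors {w0, w1, w2, w5}): φ is false.
  w4 (successors {w0, w3}): φ is true.
  w5 (successors {w1}): φ is false.
For instance, at w1:
  At w1: ~(~[]p & r) | []p is false, so ~(~(~[]p & r) | []p) is true.
    At w1: ~(~[]p & r) is false, []p is false, so ~(~[]p & r) | []p is false.
      At w1: ~[]p & r is true, so ~(~[]p & r) is false.
      At w1: []p requires p at every successor {w3, w4, w5}.
        p fails at w4, so []p is false at w1.
Satisfying worlds: {w1, w4}

2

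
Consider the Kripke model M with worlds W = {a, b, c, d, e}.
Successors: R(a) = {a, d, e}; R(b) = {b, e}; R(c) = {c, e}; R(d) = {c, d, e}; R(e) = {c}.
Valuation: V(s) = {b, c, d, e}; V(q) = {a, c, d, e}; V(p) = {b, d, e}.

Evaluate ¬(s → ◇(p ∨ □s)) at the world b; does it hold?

No

At b: s → ◇(p ∨ □s) is true, so ¬(s → ◇(p ∨ □s)) is false.
  At b: s is true, ◇(p ∨ □s) is true, so s → ◇(p ∨ □s) is true.
    At b: ◇(p ∨ □s) requires p ∨ □s at some successor in {b, e}.
      p ∨ □s holds at b, so ◇(p ∨ □s) is true at b.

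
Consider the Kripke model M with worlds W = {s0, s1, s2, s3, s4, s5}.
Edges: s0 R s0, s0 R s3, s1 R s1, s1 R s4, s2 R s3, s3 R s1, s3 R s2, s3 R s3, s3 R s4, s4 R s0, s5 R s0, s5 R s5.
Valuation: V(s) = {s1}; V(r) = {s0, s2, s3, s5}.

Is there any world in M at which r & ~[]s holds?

Yes

Recall that []ψ holds at a world iff ψ holds at every accessible world, and <>ψ holds iff ψ holds at some accessible world.
Let φ = r & ~[]s. Evaluate φ at each world:
  s0 (successors {s0, s3}): φ is true.
  s1 (successors {s1, s4}): φ is false.
  s2 (successors {s3}): φ is true.
  s3 (successors {s1, s2, s3, s4}): φ is true.
  s4 (successors {s0}): φ is false.
  s5 (successors {s0, s5}): φ is true.
Detail at s0 (witness):
  At s0: r is true, ~[]s is true, so r & ~[]s is true.
    At s0: []s is false, so ~[]s is true.
      At s0: []s requires s at every successor {s0, s3}.
        s fails at s0, so []s is false at s0.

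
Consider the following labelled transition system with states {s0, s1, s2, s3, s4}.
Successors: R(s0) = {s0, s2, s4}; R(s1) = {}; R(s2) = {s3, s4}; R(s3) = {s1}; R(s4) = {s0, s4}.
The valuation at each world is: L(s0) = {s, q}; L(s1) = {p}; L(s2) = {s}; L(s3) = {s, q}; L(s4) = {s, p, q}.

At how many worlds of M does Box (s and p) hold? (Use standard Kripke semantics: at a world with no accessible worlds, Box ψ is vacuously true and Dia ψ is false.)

1

Let φ = Box (s and p). Evaluate φ at each world:
  s0 (successors {s0, s2, s4}): φ is false.
  s1 (successors ∅): φ is true.
  s2 (successors {s3, s4}): φ is false.
  s3 (successors {s1}): φ is false.
  s4 (successors {s0, s4}): φ is false.
For instance, at s2:
  At s2: Box (s and p) requires s and p at every successor {s3, s4}.
    s and p fails at s3, so Box (s and p) is false at s2.
Satisfying worlds: {s1}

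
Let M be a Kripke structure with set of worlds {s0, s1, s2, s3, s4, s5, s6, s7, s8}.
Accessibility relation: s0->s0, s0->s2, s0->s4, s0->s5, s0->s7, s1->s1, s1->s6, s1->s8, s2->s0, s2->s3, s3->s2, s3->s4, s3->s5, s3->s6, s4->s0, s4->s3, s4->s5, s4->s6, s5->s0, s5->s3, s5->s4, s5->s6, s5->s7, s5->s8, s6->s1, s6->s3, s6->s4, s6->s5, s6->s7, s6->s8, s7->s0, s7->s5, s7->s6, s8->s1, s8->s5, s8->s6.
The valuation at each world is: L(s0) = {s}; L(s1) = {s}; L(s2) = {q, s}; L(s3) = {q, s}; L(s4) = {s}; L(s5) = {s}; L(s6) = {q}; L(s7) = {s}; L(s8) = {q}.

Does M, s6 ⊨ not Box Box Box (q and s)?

At s6: Box Box Box (q and s) is false, so not Box Box Box (q and s) is true.
  At s6: Box Box Box (q and s) requires Box Box (q and s) at every successor {s1, s3, s4, s5, s7, s8}.
    Box Box (q and s) fails at s1, so Box Box Box (q and s) is false at s6.
      At s1: Box Box (q and s) requires Box (q and s) at every successor {s1, s6, s8}.
        Box (q and s) fails at s1, so Box Box (q and s) is false at s1.

Yes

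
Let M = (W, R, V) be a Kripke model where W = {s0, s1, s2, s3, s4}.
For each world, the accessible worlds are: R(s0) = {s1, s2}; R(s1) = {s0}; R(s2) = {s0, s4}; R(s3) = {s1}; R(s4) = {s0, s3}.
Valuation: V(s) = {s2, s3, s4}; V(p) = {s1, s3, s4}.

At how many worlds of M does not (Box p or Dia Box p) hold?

3

Let φ = not (Box p or Dia Box p). Evaluate φ at each world:
  s0 (successors {s1, s2}): φ is true.
  s1 (successors {s0}): φ is true.
  s2 (successors {s0, s4}): φ is true.
  s3 (successors {s1}): φ is false.
  s4 (successors {s0, s3}): φ is false.
For instance, at s2:
  At s2: Box p or Dia Box p is false, so not (Box p or Dia Box p) is true.
    At s2: Box p is false, Dia Box p is false, so Box p or Dia Box p is false.
      At s2: Box p requires p at every successor {s0, s4}.
        p fails at s0, so Box p is false at s2.
      At s2: Dia Box p requires Box p at some successor in {s0, s4}.
        At s0: Box p is false.
        At s4: Box p is false.
      So Dia Box p is false at s2.
Satisfying worlds: {s0, s1, s2}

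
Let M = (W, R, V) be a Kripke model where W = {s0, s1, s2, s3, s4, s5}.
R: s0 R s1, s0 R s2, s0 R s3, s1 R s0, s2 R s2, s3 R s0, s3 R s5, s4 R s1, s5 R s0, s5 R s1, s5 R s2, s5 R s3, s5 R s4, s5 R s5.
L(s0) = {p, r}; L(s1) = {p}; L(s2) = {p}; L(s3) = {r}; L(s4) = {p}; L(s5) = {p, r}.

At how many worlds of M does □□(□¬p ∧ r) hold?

Recall that □ψ holds at a world iff ψ holds at every accessible world, and ◇ψ holds iff ψ holds at some accessible world.
Let φ = □□(□¬p ∧ r). Evaluate φ at each world:
  s0 (successors {s1, s2, s3}): φ is false.
  s1 (successors {s0}): φ is false.
  s2 (successors {s2}): φ is false.
  s3 (successors {s0, s5}): φ is false.
  s4 (successors {s1}): φ is false.
  s5 (successors {s0, s1, s2, s3, s4, s5}): φ is false.
For instance, at s2:
  At s2: □□(□¬p ∧ r) requires □(□¬p ∧ r) at every successor {s2}.
    □(□¬p ∧ r) fails at s2, so □□(□¬p ∧ r) is false at s2.
      At s2: □(□¬p ∧ r) requires □¬p ∧ r at every successor {s2}.
        □¬p ∧ r fails at s2, so □(□¬p ∧ r) is false at s2.
Satisfying worlds: none.

0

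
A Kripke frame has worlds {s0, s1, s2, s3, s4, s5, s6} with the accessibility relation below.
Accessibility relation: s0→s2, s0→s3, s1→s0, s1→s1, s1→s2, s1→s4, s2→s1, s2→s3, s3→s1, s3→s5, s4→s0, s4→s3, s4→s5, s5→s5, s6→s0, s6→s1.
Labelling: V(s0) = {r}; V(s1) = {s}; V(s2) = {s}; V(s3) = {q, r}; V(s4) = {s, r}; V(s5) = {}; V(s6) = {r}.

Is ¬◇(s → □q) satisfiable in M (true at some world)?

Let φ = ¬◇(s → □q). Evaluate φ at each world:
  s0 (successors {s2, s3}): φ is false.
  s1 (successors {s0, s1, s2, s4}): φ is false.
  s2 (successors {s1, s3}): φ is false.
  s3 (successors {s1, s5}): φ is false.
  s4 (successors {s0, s3, s5}): φ is false.
  s5 (successors {s5}): φ is false.
  s6 (successors {s0, s1}): φ is false.
For instance, at s2:
  At s2: ◇(s → □q) is true, so ¬◇(s → □q) is false.
    At s2: ◇(s → □q) requires s → □q at some successor in {s1, s3}.
      s → □q holds at s3, so ◇(s → □q) is true at s2.

No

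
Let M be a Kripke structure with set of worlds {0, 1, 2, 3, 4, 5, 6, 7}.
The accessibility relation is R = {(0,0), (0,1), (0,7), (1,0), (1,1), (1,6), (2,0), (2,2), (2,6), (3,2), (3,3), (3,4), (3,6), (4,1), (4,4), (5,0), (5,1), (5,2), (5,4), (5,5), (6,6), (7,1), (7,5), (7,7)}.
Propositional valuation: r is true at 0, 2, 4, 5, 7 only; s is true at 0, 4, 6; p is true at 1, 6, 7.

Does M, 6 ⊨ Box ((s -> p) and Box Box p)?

Recall that Box ψ holds at a world iff ψ holds at every accessible world, and Dia ψ holds iff ψ holds at some accessible world.
At 6: Box ((s -> p) and Box Box p) requires (s -> p) and Box Box p at every successor {6}.
    At 6: s -> p is true, Box Box p is true, so (s -> p) and Box Box p is true.
      At 6: Box Box p requires Box p at every successor {6}.
        At 6: Box p is true.
      So Box Box p is true at 6.
So Box ((s -> p) and Box Box p) is true at 6.

Yes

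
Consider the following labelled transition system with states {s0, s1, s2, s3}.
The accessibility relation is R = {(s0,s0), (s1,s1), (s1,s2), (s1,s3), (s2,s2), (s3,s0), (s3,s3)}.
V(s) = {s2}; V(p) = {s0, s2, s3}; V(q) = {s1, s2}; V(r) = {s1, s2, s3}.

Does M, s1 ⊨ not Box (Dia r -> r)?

At s1: Box (Dia r -> r) is true, so not Box (Dia r -> r) is false.
  At s1: Box (Dia r -> r) requires Dia r -> r at every successor {s1, s2, s3}.
      At s1: Dia r is true, r is true, so Dia r -> r is true.
      At s2: Dia r is true, r is true, so Dia r -> r is true.
      At s3: Dia r is true, r is true, so Dia r -> r is true.
  So Box (Dia r -> r) is true at s1.

No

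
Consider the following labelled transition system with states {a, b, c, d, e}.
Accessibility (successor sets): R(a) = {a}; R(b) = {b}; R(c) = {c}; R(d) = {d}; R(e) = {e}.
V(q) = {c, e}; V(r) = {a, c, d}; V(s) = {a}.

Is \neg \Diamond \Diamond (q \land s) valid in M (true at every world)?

Recall that \Diamond ψ holds at a world iff ψ holds at some accessible world.
Let φ = \neg \Diamond \Diamond (q \land s). Evaluate φ at each world:
  a (successors {a}): φ is true.
  b (successors {b}): φ is true.
  c (successors {c}): φ is true.
  d (successors {d}): φ is true.
  e (successors {e}): φ is true.
For instance, at d:
  At d: \Diamond \Diamond (q \land s) is false, so \neg \Diamond \Diamond (q \land s) is true.
    At d: \Diamond \Diamond (q \land s) requires \Diamond (q \land s) at some successor in {d}.
      At d: \Diamond (q \land s) is false.
    So \Diamond \Diamond (q \land s) is false at d.

Yes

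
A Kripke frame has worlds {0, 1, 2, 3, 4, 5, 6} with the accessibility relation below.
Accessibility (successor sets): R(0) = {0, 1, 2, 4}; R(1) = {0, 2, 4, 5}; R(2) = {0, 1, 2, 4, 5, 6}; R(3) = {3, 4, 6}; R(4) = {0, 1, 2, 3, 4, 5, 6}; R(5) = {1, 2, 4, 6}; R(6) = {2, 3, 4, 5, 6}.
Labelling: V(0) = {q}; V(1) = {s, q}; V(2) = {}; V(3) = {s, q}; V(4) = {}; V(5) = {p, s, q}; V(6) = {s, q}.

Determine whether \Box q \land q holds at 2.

No

At 2: \Box q is false, q is false, so \Box q \land q is false.
  At 2: \Box q requires q at every successor {0, 1, 2, 4, 5, 6}.
    q fails at 2, so \Box q is false at 2.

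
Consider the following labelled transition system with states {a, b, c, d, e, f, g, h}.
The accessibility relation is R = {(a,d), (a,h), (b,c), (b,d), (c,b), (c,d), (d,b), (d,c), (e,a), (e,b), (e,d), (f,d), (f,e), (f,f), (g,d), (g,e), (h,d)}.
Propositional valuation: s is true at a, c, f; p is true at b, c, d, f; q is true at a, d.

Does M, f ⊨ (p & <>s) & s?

Yes

At f: p & <>s is true, s is true, so (p & <>s) & s is true.
  At f: p is true, <>s is true, so p & <>s is true.
    At f: <>s requires s at some successor in {d, e, f}.
      s holds at f, so <>s is true at f.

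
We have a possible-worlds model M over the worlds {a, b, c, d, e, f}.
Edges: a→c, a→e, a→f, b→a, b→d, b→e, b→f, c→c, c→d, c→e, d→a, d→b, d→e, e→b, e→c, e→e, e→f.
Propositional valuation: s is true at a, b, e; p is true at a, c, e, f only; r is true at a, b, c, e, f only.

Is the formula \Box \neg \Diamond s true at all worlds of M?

Let φ = \Box \neg \Diamond s. Evaluate φ at each world:
  a (successors {c, e, f}): φ is false.
  b (successors {a, d, e, f}): φ is false.
  c (successors {c, d, e}): φ is false.
  d (successors {a, b, e}): φ is false.
  e (successors {b, c, e, f}): φ is false.
  f (successors ∅): φ is true.
Detail at a (counterexample):
  At a: \Box \neg \Diamond s requires \neg \Diamond s at every successor {c, e, f}.
    \neg \Diamond s fails at c, so \Box \neg \Diamond s is false at a.
      At c: \Diamond s is true, so \neg \Diamond s is false.

No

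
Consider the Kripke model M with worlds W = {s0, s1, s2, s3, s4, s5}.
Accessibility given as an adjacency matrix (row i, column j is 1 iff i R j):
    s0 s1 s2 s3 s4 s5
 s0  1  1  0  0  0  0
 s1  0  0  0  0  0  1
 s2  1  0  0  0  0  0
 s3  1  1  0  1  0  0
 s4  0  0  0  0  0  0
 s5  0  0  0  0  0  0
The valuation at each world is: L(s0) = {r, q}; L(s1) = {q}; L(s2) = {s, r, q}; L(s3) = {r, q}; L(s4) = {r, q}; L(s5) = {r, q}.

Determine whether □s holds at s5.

At s5: no accessible worlds, so □s holds vacuously.

Yes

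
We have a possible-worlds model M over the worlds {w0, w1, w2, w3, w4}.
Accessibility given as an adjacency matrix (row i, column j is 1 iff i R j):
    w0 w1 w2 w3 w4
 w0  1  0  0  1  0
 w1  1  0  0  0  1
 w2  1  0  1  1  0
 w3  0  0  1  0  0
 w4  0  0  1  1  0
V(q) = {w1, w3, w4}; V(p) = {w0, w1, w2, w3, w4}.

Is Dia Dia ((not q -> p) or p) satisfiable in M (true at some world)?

Yes

Recall that Dia ψ holds at a world iff ψ holds at some accessible world.
Let φ = Dia Dia ((not q -> p) or p). Evaluate φ at each world:
  w0 (successors {w0, w3}): φ is true.
  w1 (successors {w0, w4}): φ is true.
  w2 (successors {w0, w2, w3}): φ is true.
  w3 (successors {w2}): φ is true.
  w4 (successors {w2, w3}): φ is true.
Detail at w0 (witness):
  At w0: Dia Dia ((not q -> p) or p) requires Dia ((not q -> p) or p) at some successor in {w0, w3}.
    Dia ((not q -> p) or p) holds at w0, so Dia Dia ((not q -> p) or p) is true at w0.
      At w0: Dia ((not q -> p) or p) requires (not q -> p) or p at some successor in {w0, w3}.
        (not q -> p) or p holds at w0, so Dia ((not q -> p) or p) is true at w0.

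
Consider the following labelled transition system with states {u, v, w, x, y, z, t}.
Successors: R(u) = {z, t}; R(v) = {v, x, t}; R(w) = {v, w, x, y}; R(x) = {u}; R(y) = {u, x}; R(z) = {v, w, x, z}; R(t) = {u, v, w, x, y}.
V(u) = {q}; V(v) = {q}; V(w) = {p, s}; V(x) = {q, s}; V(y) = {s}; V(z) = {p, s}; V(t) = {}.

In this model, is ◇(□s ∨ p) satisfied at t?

At t: ◇(□s ∨ p) requires □s ∨ p at some successor in {u, v, w, x, y}.
  □s ∨ p holds at w, so ◇(□s ∨ p) is true at t.
    At w: □s is false, p is true, so □s ∨ p is true.
      At w: □s requires s at every successor {v, w, x, y}.
        s fails at v, so □s is false at w.

Yes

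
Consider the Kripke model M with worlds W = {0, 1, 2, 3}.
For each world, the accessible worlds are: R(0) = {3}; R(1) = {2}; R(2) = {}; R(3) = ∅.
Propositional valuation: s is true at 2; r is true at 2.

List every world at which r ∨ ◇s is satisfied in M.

1, 2

Let φ = r ∨ ◇s. Evaluate φ at each world:
  0 (successors {3}): φ is false.
  1 (successors {2}): φ is true.
  2 (successors ∅): φ is true.
  3 (successors ∅): φ is false.
For instance, at 0:
  At 0: r is false, ◇s is false, so r ∨ ◇s is false.
    At 0: ◇s requires s at some successor in {3}.
      At 3: s is false.
    So ◇s is false at 0.
Satisfying worlds: {1, 2}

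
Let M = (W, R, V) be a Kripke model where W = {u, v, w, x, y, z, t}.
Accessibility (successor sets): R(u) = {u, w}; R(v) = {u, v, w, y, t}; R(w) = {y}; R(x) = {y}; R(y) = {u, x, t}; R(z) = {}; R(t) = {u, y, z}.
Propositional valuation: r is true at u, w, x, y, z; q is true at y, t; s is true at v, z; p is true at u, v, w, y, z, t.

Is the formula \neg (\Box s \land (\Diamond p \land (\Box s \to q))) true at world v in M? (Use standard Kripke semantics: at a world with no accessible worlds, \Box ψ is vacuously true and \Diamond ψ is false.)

At v: \Box s \land (\Diamond p \land (\Box s \to q)) is false, so \neg (\Box s \land (\Diamond p \land (\Box s \to q))) is true.
  At v: \Box s is false, \Diamond p \land (\Box s \to q) is true, so \Box s \land (\Diamond p \land (\Box s \to q)) is false.
    At v: \Box s requires s at every successor {u, v, w, y, t}.
      s fails at u, so \Box s is false at v.
    At v: \Diamond p is true, \Box s \to q is true, so \Diamond p \land (\Box s \to q) is true.
      At v: \Diamond p requires p at some successor in {u, v, w, y, t}.
        p holds at u, so \Diamond p is true at v.
      At v: \Box s is false, q is false, so \Box s \to q is true.

Yes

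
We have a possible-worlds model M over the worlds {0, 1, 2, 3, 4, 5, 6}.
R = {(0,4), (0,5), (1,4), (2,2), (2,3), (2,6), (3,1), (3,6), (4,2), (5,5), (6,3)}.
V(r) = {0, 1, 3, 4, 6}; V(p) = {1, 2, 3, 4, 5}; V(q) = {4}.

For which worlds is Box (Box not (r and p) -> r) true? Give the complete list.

Let φ = Box (Box not (r and p) -> r). Evaluate φ at each world:
  0 (successors {4, 5}): φ is false.
  1 (successors {4}): φ is true.
  2 (successors {2, 3, 6}): φ is true.
  3 (successors {1, 6}): φ is true.
  4 (successors {2}): φ is true.
  5 (successors {5}): φ is false.
  6 (successors {3}): φ is true.
For instance, at 2:
  At 2: Box (Box not (r and p) -> r) requires Box not (r and p) -> r at every successor {2, 3, 6}.
      At 2: Box not (r and p) is false, r is false, so Box not (r and p) -> r is true.
      At 3: Box not (r and p) is false, r is true, so Box not (r and p) -> r is true.
      At 6: Box not (r and p) is false, r is true, so Box not (r and p) -> r is true.
  So Box (Box not (r and p) -> r) is true at 2.
Satisfying worlds: {1, 2, 3, 4, 6}

1, 2, 3, 4, 6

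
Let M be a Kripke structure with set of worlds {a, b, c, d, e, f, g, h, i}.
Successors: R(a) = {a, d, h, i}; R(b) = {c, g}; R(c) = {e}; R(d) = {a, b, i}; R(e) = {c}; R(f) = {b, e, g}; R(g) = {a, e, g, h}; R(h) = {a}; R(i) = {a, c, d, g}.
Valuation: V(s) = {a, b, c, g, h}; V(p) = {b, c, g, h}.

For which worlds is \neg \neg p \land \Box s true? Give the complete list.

b, h

Let φ = \neg \neg p \land \Box s. Evaluate φ at each world:
  a (successors {a, d, h, i}): φ is false.
  b (successors {c, g}): φ is true.
  c (successors {e}): φ is false.
  d (successors {a, b, i}): φ is false.
  e (successors {c}): φ is false.
  f (successors {b, e, g}): φ is false.
  g (successors {a, e, g, h}): φ is false.
  h (successors {a}): φ is true.
  i (successors {a, c, d, g}): φ is false.
For instance, at b:
  At b: \neg \neg p is true, \Box s is true, so \neg \neg p \land \Box s is true.
    At b: \Box s requires s at every successor {c, g}.
      At c: s is true.
      At g: s is true.
    So \Box s is true at b.
Satisfying worlds: {b, h}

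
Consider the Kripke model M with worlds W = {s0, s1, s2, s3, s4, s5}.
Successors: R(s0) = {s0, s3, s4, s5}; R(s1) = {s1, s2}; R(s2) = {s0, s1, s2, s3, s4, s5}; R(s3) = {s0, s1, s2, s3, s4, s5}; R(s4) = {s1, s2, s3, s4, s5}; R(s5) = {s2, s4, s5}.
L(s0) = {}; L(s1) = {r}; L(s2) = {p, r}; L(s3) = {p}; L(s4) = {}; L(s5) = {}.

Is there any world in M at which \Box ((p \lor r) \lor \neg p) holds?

Recall that \Box ψ holds at a world iff ψ holds at every accessible world, and \Diamond ψ holds iff ψ holds at some accessible world.
Let φ = \Box ((p \lor r) \lor \neg p). Evaluate φ at each world:
  s0 (successors {s0, s3, s4, s5}): φ is true.
  s1 (successors {s1, s2}): φ is true.
  s2 (successors {s0, s1, s2, s3, s4, s5}): φ is true.
  s3 (successors {s0, s1, s2, s3, s4, s5}): φ is true.
  s4 (successors {s1, s2, s3, s4, s5}): φ is true.
  s5 (successors {s2, s4, s5}): φ is true.
Detail at s0 (witness):
  At s0: \Box ((p \lor r) \lor \neg p) requires (p \lor r) \lor \neg p at every successor {s0, s3, s4, s5}.
    At s0: (p \lor r) \lor \neg p is true.
    At s3: (p \lor r) \lor \neg p is true.
    At s4: (p \lor r) \lor \neg p is true.
    At s5: (p \lor r) \lor \neg p is true.
  So \Box ((p \lor r) \lor \neg p) is true at s0.

Yes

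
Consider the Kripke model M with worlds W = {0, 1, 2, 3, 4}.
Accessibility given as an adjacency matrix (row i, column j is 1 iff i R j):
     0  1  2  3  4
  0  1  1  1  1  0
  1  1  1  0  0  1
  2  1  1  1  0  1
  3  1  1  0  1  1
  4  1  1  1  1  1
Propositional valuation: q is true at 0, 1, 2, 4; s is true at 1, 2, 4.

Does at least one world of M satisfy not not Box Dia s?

Yes

Let φ = not not Box Dia s. Evaluate φ at each world:
  0 (successors {0, 1, 2, 3}): φ is true.
  1 (successors {0, 1, 4}): φ is true.
  2 (successors {0, 1, 2, 4}): φ is true.
  3 (successors {0, 1, 3, 4}): φ is true.
  4 (successors {0, 1, 2, 3, 4}): φ is true.
Detail at 0 (witness):
  At 0: not Box Dia s is false, so not not Box Dia s is true.
    At 0: Box Dia s is true, so not Box Dia s is false.
      At 0: Box Dia s requires Dia s at every successor {0, 1, 2, 3}.
        At 0: Dia s is true.
        At 1: Dia s is true.
        At 2: Dia s is true.
        At 3: Dia s is true.
      So Box Dia s is true at 0.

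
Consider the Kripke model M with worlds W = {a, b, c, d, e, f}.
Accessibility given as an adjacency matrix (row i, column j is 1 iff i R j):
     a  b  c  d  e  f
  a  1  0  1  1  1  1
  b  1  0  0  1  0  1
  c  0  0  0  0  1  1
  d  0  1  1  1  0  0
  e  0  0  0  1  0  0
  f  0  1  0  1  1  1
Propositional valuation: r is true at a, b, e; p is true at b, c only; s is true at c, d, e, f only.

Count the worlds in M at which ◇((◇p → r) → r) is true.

Let φ = ◇((◇p → r) → r). Evaluate φ at each world:
  a (successors {a, c, d, e, f}): φ is true.
  b (successors {a, d, f}): φ is true.
  c (successors {e, f}): φ is true.
  d (successors {b, c, d}): φ is true.
  e (successors {d}): φ is true.
  f (successors {b, d, e, f}): φ is true.
For instance, at f:
  At f: ◇((◇p → r) → r) requires (◇p → r) → r at some successor in {b, d, e, f}.
    (◇p → r) → r holds at b, so ◇((◇p → r) → r) is true at f.
      At b: ◇p → r is true, r is true, so (◇p → r) → r is true.
Satisfying worlds: {a, b, c, d, e, f}

6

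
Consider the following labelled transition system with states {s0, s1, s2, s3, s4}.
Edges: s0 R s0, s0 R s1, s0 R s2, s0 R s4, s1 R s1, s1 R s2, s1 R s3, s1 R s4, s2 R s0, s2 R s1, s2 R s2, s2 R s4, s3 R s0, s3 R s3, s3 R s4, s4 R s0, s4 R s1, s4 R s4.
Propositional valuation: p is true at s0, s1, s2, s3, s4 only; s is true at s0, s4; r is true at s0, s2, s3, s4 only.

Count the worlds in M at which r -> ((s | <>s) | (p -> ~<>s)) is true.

Let φ = r -> ((s | <>s) | (p -> ~<>s)). Evaluate φ at each world:
  s0 (successors {s0, s1, s2, s4}): φ is true.
  s1 (successors {s1, s2, s3, s4}): φ is true.
  s2 (successors {s0, s1, s2, s4}): φ is true.
  s3 (successors {s0, s3, s4}): φ is true.
  s4 (successors {s0, s1, s4}): φ is true.
For instance, at s3:
  At s3: r is true, (s | <>s) | (p -> ~<>s) is true, so r -> ((s | <>s) | (p -> ~<>s)) is true.
    At s3: s | <>s is true, p -> ~<>s is false, so (s | <>s) | (p -> ~<>s) is true.
      At s3: s is false, <>s is true, so s | <>s is true.
      At s3: p is true, ~<>s is false, so p -> ~<>s is false.
Satisfying worlds: {s0, s1, s2, s3, s4}

5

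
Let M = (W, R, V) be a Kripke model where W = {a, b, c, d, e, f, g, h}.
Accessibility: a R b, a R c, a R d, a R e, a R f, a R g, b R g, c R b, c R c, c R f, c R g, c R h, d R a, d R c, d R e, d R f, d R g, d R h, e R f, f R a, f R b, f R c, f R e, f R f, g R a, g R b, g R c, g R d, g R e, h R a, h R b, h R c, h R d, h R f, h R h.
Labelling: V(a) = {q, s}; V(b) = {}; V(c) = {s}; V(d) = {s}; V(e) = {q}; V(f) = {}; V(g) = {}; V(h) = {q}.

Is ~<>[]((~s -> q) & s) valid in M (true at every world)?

Let φ = ~<>[]((~s -> q) & s). Evaluate φ at each world:
  a (successors {b, c, d, e, f, g}): φ is true.
  b (successors {g}): φ is true.
  c (successors {b, c, f, g, h}): φ is true.
  d (successors {a, c, e, f, g, h}): φ is true.
  e (successors {f}): φ is true.
  f (successors {a, b, c, e, f}): φ is true.
  g (successors {a, b, c, d, e}): φ is true.
  h (successors {a, b, c, d, f, h}): φ is true.
For instance, at e:
  At e: <>[]((~s -> q) & s) is false, so ~<>[]((~s -> q) & s) is true.
    At e: <>[]((~s -> q) & s) requires []((~s -> q) & s) at some successor in {f}.
      At f: []((~s -> q) & s) is false.
    So <>[]((~s -> q) & s) is false at e.

Yes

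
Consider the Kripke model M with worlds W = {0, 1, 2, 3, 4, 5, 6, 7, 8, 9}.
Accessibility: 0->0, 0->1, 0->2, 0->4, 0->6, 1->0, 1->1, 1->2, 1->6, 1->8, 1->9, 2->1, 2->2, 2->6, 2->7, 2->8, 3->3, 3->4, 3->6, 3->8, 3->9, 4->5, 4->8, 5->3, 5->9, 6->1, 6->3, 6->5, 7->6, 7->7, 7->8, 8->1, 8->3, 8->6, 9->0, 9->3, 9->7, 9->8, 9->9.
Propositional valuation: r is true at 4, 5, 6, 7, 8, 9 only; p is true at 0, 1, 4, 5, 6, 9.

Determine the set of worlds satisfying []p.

Let φ = []p. Evaluate φ at each world:
  0 (successors {0, 1, 2, 4, 6}): φ is false.
  1 (successors {0, 1, 2, 6, 8, 9}): φ is false.
  2 (successors {1, 2, 6, 7, 8}): φ is false.
  3 (successors {3, 4, 6, 8, 9}): φ is false.
  4 (successors {5, 8}): φ is false.
  5 (successors {3, 9}): φ is false.
  6 (successors {1, 3, 5}): φ is false.
  7 (successors {6, 7, 8}): φ is false.
  8 (successors {1, 3, 6}): φ is false.
  9 (successors {0, 3, 7, 8, 9}): φ is false.
For instance, at 5:
  At 5: []p requires p at every successor {3, 9}.
    p fails at 3, so []p is false at 5.
Satisfying worlds: none.

none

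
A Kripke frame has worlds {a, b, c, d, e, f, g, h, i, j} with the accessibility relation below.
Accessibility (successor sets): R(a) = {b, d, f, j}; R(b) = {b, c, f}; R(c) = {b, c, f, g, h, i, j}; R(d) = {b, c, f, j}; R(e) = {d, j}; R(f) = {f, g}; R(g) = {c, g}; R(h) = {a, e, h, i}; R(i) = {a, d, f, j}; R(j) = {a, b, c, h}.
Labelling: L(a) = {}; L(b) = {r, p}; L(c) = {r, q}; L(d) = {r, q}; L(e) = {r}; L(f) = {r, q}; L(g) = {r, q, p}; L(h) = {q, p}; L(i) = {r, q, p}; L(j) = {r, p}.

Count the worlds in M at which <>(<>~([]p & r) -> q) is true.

10

Let φ = <>(<>~([]p & r) -> q). Evaluate φ at each world:
  a (successors {b, d, f, j}): φ is true.
  b (successors {b, c, f}): φ is true.
  c (successors {b, c, f, g, h, i, j}): φ is true.
  d (successors {b, c, f, j}): φ is true.
  e (successors {d, j}): φ is true.
  f (successors {f, g}): φ is true.
  g (successors {c, g}): φ is true.
  h (successors {a, e, h, i}): φ is true.
  i (successors {a, d, f, j}): φ is true.
  j (successors {a, b, c, h}): φ is true.
For instance, at e:
  At e: <>(<>~([]p & r) -> q) requires <>~([]p & r) -> q at some successor in {d, j}.
    <>~([]p & r) -> q holds at d, so <>(<>~([]p & r) -> q) is true at e.
      At d: <>~([]p & r) is true, q is true, so <>~([]p & r) -> q is true.
Satisfying worlds: {a, b, c, d, e, f, g, h, i, j}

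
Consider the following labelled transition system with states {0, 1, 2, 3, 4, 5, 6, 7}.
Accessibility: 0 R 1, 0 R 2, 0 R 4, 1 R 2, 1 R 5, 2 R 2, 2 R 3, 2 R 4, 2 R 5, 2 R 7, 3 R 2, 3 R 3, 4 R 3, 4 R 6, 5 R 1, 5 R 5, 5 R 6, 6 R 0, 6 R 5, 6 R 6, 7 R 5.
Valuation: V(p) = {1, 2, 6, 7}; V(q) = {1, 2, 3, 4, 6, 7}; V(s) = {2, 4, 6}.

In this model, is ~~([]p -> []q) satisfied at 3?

At 3: ~([]p -> []q) is false, so ~~([]p -> []q) is true.
  At 3: []p -> []q is true, so ~([]p -> []q) is false.
    At 3: []p is false, []q is true, so []p -> []q is true.
      At 3: []p requires p at every successor {2, 3}.
        p fails at 3, so []p is false at 3.
      At 3: []q requires q at every successor {2, 3}.
        At 2: q is true.
        At 3: q is true.
      So []q is true at 3.

Yes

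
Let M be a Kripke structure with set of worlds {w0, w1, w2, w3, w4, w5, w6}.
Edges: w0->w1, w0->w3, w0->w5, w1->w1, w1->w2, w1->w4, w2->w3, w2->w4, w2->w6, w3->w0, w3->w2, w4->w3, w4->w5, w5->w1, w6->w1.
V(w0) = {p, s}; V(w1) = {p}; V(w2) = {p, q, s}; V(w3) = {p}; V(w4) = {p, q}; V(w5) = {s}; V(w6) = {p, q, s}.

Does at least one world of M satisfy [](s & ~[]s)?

Yes

Let φ = [](s & ~[]s). Evaluate φ at each world:
  w0 (successors {w1, w3, w5}): φ is false.
  w1 (successors {w1, w2, w4}): φ is false.
  w2 (successors {w3, w4, w6}): φ is false.
  w3 (successors {w0, w2}): φ is true.
  w4 (successors {w3, w5}): φ is false.
  w5 (successors {w1}): φ is false.
  w6 (successors {w1}): φ is false.
Detail at w3 (witness):
  At w3: [](s & ~[]s) requires s & ~[]s at every successor {w0, w2}.
      At w0: s is true, ~[]s is true, so s & ~[]s is true.
      At w2: s is true, ~[]s is true, so s & ~[]s is true.
  So [](s & ~[]s) is true at w3.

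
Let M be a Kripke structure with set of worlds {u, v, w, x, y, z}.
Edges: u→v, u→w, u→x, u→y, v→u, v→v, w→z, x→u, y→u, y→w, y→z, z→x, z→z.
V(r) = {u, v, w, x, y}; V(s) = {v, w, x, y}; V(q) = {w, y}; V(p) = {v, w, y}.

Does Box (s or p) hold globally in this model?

No

Let φ = Box (s or p). Evaluate φ at each world:
  u (successors {v, w, x, y}): φ is true.
  v (successors {u, v}): φ is false.
  w (successors {z}): φ is false.
  x (successors {u}): φ is false.
  y (successors {u, w, z}): φ is false.
  z (successors {x, z}): φ is false.
Detail at v (counterexample):
  At v: Box (s or p) requires s or p at every successor {u, v}.
    s or p fails at u, so Box (s or p) is false at v.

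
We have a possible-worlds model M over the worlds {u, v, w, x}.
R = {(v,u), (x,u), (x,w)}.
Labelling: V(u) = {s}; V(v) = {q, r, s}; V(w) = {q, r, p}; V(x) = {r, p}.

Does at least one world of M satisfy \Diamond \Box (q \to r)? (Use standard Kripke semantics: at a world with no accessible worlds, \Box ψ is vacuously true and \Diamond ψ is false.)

Yes

Let φ = \Diamond \Box (q \to r). Evaluate φ at each world:
  u (successors ∅): φ is false.
  v (successors {u}): φ is true.
  w (successors ∅): φ is false.
  x (successors {u, w}): φ is true.
Detail at v (witness):
  At v: \Diamond \Box (q \to r) requires \Box (q \to r) at some successor in {u}.
    \Box (q \to r) holds at u, so \Diamond \Box (q \to r) is true at v.
      At u: no accessible worlds, so \Box (q \to r) holds vacuously.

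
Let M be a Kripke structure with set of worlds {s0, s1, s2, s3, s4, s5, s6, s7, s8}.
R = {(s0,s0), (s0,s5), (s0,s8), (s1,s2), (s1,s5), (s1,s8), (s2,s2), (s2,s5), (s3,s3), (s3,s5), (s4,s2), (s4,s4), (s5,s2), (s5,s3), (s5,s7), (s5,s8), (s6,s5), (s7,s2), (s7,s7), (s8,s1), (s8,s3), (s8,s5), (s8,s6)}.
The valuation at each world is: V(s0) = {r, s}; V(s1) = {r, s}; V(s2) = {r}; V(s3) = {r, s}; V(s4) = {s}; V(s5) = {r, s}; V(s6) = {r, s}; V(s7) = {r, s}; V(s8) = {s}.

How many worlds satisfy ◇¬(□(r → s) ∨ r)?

Let φ = ◇¬(□(r → s) ∨ r). Evaluate φ at each world:
  s0 (successors {s0, s5, s8}): φ is false.
  s1 (successors {s2, s5, s8}): φ is false.
  s2 (successors {s2, s5}): φ is false.
  s3 (successors {s3, s5}): φ is false.
  s4 (successors {s2, s4}): φ is true.
  s5 (successors {s2, s3, s7, s8}): φ is false.
  s6 (successors {s5}): φ is false.
  s7 (successors {s2, s7}): φ is false.
  s8 (successors {s1, s3, s5, s6}): φ is false.
For instance, at s5:
  At s5: ◇¬(□(r → s) ∨ r) requires ¬(□(r → s) ∨ r) at some successor in {s2, s3, s7, s8}.
    At s2: ¬(□(r → s) ∨ r) is false.
    At s3: ¬(□(r → s) ∨ r) is false.
    At s7: ¬(□(r → s) ∨ r) is false.
    At s8: ¬(□(r → s) ∨ r) is false.
  So ◇¬(□(r → s) ∨ r) is false at s5.
Satisfying worlds: {s4}

1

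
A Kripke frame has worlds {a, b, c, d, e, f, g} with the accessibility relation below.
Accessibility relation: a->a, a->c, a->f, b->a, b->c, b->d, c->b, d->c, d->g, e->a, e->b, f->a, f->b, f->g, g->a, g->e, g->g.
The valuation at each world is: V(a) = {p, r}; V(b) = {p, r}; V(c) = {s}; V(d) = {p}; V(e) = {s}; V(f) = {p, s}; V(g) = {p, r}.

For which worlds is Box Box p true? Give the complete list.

none

Let φ = Box Box p. Evaluate φ at each world:
  a (successors {a, c, f}): φ is false.
  b (successors {a, c, d}): φ is false.
  c (successors {b}): φ is false.
  d (successors {c, g}): φ is false.
  e (successors {a, b}): φ is false.
  f (successors {a, b, g}): φ is false.
  g (successors {a, e, g}): φ is false.
For instance, at f:
  At f: Box Box p requires Box p at every successor {a, b, g}.
    Box p fails at a, so Box Box p is false at f.
      At a: Box p requires p at every successor {a, c, f}.
        p fails at c, so Box p is false at a.
Satisfying worlds: none.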